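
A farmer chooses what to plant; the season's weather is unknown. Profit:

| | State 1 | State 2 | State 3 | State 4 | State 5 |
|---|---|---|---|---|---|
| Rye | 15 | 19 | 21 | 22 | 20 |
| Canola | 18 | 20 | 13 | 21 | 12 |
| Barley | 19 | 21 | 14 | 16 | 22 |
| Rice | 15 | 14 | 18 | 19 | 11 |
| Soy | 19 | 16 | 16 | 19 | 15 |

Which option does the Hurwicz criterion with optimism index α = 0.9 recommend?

Rye: 0.9·22 + 0.1·15 = 21.3
Canola: 0.9·21 + 0.1·12 = 20.1
Barley: 0.9·22 + 0.1·14 = 21.2
Rice: 0.9·19 + 0.1·11 = 18.2
Soy: 0.9·19 + 0.1·15 = 18.6
Highest Hurwicz score = 21.3 → Rye.

Rye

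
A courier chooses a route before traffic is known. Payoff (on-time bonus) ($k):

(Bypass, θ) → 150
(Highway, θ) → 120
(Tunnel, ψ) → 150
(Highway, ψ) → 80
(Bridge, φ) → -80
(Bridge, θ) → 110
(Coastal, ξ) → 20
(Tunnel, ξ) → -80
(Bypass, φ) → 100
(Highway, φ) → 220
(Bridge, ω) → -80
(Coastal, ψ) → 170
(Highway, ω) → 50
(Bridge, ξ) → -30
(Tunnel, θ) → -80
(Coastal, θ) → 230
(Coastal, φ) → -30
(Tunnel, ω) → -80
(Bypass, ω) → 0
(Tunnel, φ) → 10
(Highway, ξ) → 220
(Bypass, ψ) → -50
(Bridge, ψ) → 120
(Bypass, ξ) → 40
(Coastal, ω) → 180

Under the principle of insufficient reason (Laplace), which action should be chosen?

Row averages: Tunnel=-16, Bypass=48, Bridge=8, Highway=138, Coastal=114
Highest average = 138 → Highway.

Highway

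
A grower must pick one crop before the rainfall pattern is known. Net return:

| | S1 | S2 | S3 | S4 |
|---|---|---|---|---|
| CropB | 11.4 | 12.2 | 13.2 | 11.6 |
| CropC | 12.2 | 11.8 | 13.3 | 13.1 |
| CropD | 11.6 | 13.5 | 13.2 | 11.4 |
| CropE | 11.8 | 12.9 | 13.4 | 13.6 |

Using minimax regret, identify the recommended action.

Column bests: S1=12.2, S2=13.5, S3=13.4, S4=13.6.
CropB regrets: 0.8, 1.3, 0.2, 2.0 → max 2.0
CropC regrets: 0.0, 1.7, 0.1, 0.5 → max 1.7
CropD regrets: 0.6, 0.0, 0.2, 2.2 → max 2.2
CropE regrets: 0.4, 0.6, 0.0, 0.0 → max 0.6
Smallest max regret = 0.6 → CropE.

CropE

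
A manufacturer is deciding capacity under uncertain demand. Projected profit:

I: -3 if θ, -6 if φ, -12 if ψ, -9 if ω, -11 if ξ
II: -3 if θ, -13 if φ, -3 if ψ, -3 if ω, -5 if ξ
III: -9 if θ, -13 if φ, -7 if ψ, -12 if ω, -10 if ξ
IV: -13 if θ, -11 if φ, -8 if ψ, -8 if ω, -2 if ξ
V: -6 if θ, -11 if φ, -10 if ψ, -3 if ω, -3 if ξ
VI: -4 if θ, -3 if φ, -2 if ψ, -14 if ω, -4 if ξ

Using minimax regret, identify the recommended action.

V

Column bests: θ=-3, φ=-3, ψ=-2, ω=-3, ξ=-2.
I regrets: 0, 3, 10, 6, 9 → max 10
II regrets: 0, 10, 1, 0, 3 → max 10
III regrets: 6, 10, 5, 9, 8 → max 10
IV regrets: 10, 8, 6, 5, 0 → max 10
V regrets: 3, 8, 8, 0, 1 → max 8
VI regrets: 1, 0, 0, 11, 2 → max 11
Smallest max regret = 8 → V.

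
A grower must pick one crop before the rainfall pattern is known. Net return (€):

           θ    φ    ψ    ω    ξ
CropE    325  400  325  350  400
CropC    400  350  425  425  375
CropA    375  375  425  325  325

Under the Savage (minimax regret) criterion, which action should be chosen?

CropC

Column bests: θ=400, φ=400, ψ=425, ω=425, ξ=400.
CropE regrets: 75, 0, 100, 75, 0 → max 100
CropC regrets: 0, 50, 0, 0, 25 → max 50
CropA regrets: 25, 25, 0, 100, 75 → max 100
Smallest max regret = 50 → CropC.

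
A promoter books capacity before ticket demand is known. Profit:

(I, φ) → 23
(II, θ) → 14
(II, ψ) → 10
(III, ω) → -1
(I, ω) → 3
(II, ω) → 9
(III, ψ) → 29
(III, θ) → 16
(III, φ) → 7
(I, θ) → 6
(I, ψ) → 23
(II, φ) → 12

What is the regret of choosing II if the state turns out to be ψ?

Best payoff under ψ is 29.
Regret = 29 − 10 = 19.

19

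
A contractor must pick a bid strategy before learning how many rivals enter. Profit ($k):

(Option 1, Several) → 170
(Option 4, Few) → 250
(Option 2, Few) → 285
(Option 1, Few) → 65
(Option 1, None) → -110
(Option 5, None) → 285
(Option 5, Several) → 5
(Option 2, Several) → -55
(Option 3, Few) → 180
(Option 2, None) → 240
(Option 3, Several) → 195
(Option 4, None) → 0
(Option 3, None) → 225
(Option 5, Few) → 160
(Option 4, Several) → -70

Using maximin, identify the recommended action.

Row minima: Option 1=-110, Option 2=-55, Option 3=180, Option 4=-70, Option 5=5
Best worst-case = 180 → Option 3.

Option 3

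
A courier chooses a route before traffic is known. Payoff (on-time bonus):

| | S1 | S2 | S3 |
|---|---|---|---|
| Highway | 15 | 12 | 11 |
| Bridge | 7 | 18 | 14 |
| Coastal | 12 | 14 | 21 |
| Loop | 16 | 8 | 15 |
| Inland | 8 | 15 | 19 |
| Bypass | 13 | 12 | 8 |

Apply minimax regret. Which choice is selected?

Coastal

Column bests: S1=16, S2=18, S3=21.
Highway regrets: 1, 6, 10 → max 10
Bridge regrets: 9, 0, 7 → max 9
Coastal regrets: 4, 4, 0 → max 4
Loop regrets: 0, 10, 6 → max 10
Inland regrets: 8, 3, 2 → max 8
Bypass regrets: 3, 6, 13 → max 13
Smallest max regret = 4 → Coastal.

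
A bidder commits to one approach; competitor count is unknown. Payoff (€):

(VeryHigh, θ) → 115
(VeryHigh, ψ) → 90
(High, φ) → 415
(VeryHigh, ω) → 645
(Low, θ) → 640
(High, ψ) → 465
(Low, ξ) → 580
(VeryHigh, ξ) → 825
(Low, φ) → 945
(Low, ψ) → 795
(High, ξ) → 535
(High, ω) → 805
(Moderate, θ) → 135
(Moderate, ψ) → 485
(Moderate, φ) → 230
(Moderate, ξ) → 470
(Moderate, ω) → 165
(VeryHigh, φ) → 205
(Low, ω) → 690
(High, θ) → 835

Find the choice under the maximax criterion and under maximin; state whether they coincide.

Row maxima: Low=945, Moderate=485, High=835, VeryHigh=825
Best best-case = 945 → Low.
Row minima: Low=580, Moderate=135, High=415, VeryHigh=90
Best worst-case = 580 → Low.

maximax → Low; maximin → Low (agree)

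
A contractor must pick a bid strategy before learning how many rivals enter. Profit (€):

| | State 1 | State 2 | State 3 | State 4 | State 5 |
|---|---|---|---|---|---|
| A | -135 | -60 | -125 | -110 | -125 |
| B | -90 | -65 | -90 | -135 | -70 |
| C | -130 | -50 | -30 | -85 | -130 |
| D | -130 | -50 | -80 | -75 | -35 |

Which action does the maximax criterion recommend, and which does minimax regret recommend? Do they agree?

Row maxima: A=-60, B=-65, C=-30, D=-35
Best best-case = -30 → C.
Column bests: State 1=-90, State 2=-50, State 3=-30, State 4=-75, State 5=-35.
A regrets: 45, 10, 95, 35, 90 → max 95
B regrets: 0, 15, 60, 60, 35 → max 60
C regrets: 40, 0, 0, 10, 95 → max 95
D regrets: 40, 0, 50, 0, 0 → max 50
Smallest max regret = 50 → D.

maximax → C; minimax regret → D (disagree)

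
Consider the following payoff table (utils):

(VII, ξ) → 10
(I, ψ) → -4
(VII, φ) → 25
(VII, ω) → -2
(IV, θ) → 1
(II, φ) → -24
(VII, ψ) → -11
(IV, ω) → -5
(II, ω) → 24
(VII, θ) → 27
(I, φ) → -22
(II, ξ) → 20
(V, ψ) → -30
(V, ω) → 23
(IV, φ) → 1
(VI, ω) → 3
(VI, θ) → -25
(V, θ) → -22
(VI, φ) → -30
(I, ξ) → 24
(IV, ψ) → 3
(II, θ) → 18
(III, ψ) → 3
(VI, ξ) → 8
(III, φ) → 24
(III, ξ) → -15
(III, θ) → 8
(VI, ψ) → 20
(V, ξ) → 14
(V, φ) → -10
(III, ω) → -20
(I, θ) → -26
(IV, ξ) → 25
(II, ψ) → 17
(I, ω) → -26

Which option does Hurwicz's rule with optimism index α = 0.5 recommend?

IV

I: 0.5·24 + 0.5·(-26) = -1
II: 0.5·24 + 0.5·(-24) = 0
III: 0.5·24 + 0.5·(-20) = 2
IV: 0.5·25 + 0.5·(-5) = 10
V: 0.5·23 + 0.5·(-30) = -3.5
VI: 0.5·20 + 0.5·(-30) = -5
VII: 0.5·27 + 0.5·(-11) = 8
Highest Hurwicz score = 10 → IV.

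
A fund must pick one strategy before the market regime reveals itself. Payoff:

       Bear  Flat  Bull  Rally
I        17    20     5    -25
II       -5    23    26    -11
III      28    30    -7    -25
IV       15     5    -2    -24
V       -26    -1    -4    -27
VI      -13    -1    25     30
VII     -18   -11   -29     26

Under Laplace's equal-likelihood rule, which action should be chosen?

Row averages: I=4.25, II=8.25, III=6.5, IV=-1.5, V=-14.5, VI=10.25, VII=-8
Highest average = 10.25 → VI.

VI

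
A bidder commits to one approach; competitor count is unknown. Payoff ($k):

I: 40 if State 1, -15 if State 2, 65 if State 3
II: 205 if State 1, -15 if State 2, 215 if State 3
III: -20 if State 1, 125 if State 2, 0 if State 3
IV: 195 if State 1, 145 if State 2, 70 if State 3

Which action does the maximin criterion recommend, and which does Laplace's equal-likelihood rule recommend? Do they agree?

Row minima: I=-15, II=-15, III=-20, IV=70
Best worst-case = 70 → IV.
Row averages: I=30, II=135, III=35, IV=410/3
Highest average = 410/3 → IV.

maximin → IV; laplace → IV (agree)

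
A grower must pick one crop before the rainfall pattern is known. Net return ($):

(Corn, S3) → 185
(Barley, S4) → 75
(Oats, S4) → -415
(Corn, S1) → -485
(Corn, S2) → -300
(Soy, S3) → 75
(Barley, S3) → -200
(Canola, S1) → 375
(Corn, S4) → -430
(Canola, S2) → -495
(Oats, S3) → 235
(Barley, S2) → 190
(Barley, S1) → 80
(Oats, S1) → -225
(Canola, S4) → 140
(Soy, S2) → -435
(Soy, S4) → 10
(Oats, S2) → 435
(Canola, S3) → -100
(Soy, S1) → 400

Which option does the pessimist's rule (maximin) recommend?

Row minima: Soy=-435, Oats=-415, Canola=-495, Barley=-200, Corn=-485
Best worst-case = -200 → Barley.

Barley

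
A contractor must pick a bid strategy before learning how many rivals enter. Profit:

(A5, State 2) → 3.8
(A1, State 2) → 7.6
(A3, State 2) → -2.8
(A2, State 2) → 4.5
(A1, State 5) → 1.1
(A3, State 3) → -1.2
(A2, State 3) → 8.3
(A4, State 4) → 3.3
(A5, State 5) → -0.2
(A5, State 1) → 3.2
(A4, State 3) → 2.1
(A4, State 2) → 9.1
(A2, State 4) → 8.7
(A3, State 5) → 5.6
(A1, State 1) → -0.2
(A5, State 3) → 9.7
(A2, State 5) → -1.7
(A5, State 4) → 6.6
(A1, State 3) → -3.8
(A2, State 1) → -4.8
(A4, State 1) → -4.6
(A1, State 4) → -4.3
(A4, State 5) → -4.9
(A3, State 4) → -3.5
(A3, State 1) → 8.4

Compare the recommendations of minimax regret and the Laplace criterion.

minimax regret → A5; laplace → A5 (agree)

Column bests: State 1=8.4, State 2=9.1, State 3=9.7, State 4=8.7, State 5=5.6.
A1 regrets: 8.6, 1.5, 13.5, 13.0, 4.5 → max 13.5
A2 regrets: 13.2, 4.6, 1.4, 0.0, 7.3 → max 13.2
A3 regrets: 0.0, 11.9, 10.9, 12.2, 0.0 → max 12.2
A4 regrets: 13.0, 0.0, 7.6, 5.4, 10.5 → max 13.0
A5 regrets: 5.2, 5.3, 0.0, 2.1, 5.8 → max 5.8
Smallest max regret = 5.8 → A5.
Row averages: A1=0.08, A2=3, A3=1.3, A4=1, A5=4.62
Highest average = 4.62 → A5.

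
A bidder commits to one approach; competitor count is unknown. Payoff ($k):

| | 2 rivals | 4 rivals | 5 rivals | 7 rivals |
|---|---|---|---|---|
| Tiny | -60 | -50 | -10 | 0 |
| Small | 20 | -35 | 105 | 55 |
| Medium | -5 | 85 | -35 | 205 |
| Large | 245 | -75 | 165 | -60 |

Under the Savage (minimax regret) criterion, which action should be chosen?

Column bests: 2 rivals=245, 4 rivals=85, 5 rivals=165, 7 rivals=205.
Tiny regrets: 305, 135, 175, 205 → max 305
Small regrets: 225, 120, 60, 150 → max 225
Medium regrets: 250, 0, 200, 0 → max 250
Large regrets: 0, 160, 0, 265 → max 265
Smallest max regret = 225 → Small.

Small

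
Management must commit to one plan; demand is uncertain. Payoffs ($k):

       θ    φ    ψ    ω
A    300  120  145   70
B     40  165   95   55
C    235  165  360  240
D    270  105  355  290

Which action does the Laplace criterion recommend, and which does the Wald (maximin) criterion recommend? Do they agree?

laplace → D; maximin → C (disagree)

Row averages: A=158.75, B=88.75, C=250, D=255
Highest average = 255 → D.
Row minima: A=70, B=40, C=165, D=105
Best worst-case = 165 → C.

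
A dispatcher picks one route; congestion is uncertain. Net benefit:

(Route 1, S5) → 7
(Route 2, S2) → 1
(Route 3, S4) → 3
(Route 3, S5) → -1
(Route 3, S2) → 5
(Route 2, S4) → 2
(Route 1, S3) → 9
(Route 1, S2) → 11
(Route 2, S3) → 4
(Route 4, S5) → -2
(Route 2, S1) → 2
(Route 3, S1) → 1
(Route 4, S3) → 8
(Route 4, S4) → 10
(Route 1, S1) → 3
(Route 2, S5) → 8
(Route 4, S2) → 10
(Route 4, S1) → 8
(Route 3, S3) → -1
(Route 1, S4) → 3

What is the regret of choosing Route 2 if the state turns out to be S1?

Best payoff under S1 is 8.
Regret = 8 − 2 = 6.

6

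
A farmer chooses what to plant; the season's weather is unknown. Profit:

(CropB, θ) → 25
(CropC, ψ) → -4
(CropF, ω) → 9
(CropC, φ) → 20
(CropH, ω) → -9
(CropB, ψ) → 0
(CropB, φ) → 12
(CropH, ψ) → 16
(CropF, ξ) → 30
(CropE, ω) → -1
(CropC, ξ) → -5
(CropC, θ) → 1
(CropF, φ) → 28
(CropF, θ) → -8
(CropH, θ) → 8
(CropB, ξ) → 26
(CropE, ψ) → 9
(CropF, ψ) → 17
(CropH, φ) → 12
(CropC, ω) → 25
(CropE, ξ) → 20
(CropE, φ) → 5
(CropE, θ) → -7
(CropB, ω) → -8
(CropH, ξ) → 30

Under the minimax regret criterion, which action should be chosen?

Column bests: θ=25, φ=28, ψ=17, ω=25, ξ=30.
CropB regrets: 0, 16, 17, 33, 4 → max 33
CropH regrets: 17, 16, 1, 34, 0 → max 34
CropE regrets: 32, 23, 8, 26, 10 → max 32
CropC regrets: 24, 8, 21, 0, 35 → max 35
CropF regrets: 33, 0, 0, 16, 0 → max 33
Smallest max regret = 32 → CropE.

CropE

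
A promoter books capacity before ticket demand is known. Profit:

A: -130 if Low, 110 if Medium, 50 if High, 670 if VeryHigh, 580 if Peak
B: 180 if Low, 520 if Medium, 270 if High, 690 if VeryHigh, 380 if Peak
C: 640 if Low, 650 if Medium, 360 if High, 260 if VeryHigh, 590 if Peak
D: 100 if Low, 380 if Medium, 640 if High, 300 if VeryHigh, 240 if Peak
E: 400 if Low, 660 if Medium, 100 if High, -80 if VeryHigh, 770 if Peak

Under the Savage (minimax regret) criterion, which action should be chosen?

C

Column bests: Low=640, Medium=660, High=640, VeryHigh=690, Peak=770.
A regrets: 770, 550, 590, 20, 190 → max 770
B regrets: 460, 140, 370, 0, 390 → max 460
C regrets: 0, 10, 280, 430, 180 → max 430
D regrets: 540, 280, 0, 390, 530 → max 540
E regrets: 240, 0, 540, 770, 0 → max 770
Smallest max regret = 430 → C.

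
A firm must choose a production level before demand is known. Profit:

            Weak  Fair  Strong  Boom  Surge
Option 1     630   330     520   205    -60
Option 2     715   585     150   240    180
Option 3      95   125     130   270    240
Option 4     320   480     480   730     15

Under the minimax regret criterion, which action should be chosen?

Option 4

Column bests: Weak=715, Fair=585, Strong=520, Boom=730, Surge=240.
Option 1 regrets: 85, 255, 0, 525, 300 → max 525
Option 2 regrets: 0, 0, 370, 490, 60 → max 490
Option 3 regrets: 620, 460, 390, 460, 0 → max 620
Option 4 regrets: 395, 105, 40, 0, 225 → max 395
Smallest max regret = 395 → Option 4.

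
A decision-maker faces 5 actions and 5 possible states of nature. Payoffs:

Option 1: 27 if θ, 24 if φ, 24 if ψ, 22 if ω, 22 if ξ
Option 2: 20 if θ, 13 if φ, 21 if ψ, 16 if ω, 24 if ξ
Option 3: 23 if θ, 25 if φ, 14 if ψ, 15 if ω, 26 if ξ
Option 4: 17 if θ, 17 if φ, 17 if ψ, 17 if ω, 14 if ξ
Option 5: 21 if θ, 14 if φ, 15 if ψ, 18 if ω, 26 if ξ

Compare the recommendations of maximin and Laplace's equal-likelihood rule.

Row minima: Option 1=22, Option 2=13, Option 3=14, Option 4=14, Option 5=14
Best worst-case = 22 → Option 1.
Row averages: Option 1=23.8, Option 2=18.8, Option 3=20.6, Option 4=16.4, Option 5=18.8
Highest average = 23.8 → Option 1.

maximin → Option 1; laplace → Option 1 (agree)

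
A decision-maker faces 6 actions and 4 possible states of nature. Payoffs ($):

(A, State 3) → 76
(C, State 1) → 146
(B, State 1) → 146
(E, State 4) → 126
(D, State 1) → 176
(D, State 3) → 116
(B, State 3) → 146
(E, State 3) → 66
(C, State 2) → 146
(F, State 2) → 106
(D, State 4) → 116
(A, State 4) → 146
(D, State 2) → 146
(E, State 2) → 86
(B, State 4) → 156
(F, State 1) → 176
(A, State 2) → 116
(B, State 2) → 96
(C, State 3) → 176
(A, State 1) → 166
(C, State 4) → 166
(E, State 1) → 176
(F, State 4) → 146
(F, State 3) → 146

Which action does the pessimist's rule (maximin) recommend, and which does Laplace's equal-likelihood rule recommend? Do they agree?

Row minima: A=76, B=96, C=146, D=116, E=66, F=106
Best worst-case = 146 → C.
Row averages: A=126, B=136, C=158.5, D=138.5, E=113.5, F=143.5
Highest average = 158.5 → C.

maximin → C; laplace → C (agree)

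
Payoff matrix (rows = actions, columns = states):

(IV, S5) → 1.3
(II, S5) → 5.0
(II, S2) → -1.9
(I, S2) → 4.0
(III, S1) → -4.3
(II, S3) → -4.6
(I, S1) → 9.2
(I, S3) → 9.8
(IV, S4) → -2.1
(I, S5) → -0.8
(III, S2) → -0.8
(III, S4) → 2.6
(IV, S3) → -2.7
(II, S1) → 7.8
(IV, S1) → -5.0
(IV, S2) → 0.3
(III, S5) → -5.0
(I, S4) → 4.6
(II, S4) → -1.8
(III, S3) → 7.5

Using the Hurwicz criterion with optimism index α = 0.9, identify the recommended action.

I

I: 0.9·9.8 + 0.1·(-0.8) = 8.74
II: 0.9·7.8 + 0.1·(-4.6) = 6.56
III: 0.9·7.5 + 0.1·(-5.0) = 6.25
IV: 0.9·1.3 + 0.1·(-5.0) = 0.67
Highest Hurwicz score = 8.74 → I.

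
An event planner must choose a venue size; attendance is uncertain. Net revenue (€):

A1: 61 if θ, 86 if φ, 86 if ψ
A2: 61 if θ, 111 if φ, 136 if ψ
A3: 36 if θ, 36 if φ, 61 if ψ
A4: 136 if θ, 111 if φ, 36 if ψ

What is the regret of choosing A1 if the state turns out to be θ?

75

Best payoff under θ is 136.
Regret = 136 − 61 = 75.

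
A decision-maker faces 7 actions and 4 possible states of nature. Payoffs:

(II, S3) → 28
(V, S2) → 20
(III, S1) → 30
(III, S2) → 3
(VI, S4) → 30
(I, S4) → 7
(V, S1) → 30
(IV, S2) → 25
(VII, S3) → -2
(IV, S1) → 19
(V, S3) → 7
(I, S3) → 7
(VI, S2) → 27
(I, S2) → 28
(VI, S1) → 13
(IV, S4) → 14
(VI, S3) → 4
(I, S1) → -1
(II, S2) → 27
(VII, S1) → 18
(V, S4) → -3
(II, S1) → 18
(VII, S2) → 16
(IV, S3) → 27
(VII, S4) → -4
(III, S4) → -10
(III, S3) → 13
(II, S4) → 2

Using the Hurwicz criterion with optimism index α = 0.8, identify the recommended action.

VI

I: 0.8·28 + 0.2·(-1) = 22.2
II: 0.8·28 + 0.2·2 = 22.8
III: 0.8·30 + 0.2·(-10) = 22
IV: 0.8·27 + 0.2·14 = 24.4
V: 0.8·30 + 0.2·(-3) = 23.4
VI: 0.8·30 + 0.2·4 = 24.8
VII: 0.8·18 + 0.2·(-4) = 13.6
Highest Hurwicz score = 24.8 → VI.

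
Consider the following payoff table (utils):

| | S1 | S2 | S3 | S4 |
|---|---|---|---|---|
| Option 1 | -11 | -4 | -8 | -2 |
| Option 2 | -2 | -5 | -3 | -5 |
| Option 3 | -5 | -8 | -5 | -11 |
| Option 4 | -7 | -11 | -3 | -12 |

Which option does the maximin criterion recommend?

Row minima: Option 1=-11, Option 2=-5, Option 3=-11, Option 4=-12
Best worst-case = -5 → Option 2.

Option 2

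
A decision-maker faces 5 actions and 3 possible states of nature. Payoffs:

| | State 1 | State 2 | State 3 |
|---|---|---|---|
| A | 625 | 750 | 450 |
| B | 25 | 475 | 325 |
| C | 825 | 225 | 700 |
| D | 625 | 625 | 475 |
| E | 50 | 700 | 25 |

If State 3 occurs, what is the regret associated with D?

225

Best payoff under State 3 is 700.
Regret = 700 − 475 = 225.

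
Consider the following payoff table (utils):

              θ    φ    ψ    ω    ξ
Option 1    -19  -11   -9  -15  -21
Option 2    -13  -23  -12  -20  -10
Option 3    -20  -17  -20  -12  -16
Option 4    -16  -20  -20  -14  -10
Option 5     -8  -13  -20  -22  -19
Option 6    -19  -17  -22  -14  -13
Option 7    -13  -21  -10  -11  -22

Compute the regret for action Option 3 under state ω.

Best payoff under ω is -11.
Regret = -11 − (-12) = 1.

1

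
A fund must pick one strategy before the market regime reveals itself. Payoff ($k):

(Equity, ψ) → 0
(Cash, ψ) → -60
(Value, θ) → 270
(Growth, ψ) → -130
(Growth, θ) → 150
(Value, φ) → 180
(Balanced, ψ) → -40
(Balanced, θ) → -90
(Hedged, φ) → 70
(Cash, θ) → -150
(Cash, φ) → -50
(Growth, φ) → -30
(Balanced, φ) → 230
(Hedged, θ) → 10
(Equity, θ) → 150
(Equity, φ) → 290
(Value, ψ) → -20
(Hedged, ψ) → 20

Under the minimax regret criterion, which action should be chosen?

Column bests: θ=270, φ=290, ψ=20.
Growth regrets: 120, 320, 150 → max 320
Balanced regrets: 360, 60, 60 → max 360
Hedged regrets: 260, 220, 0 → max 260
Equity regrets: 120, 0, 20 → max 120
Cash regrets: 420, 340, 80 → max 420
Value regrets: 0, 110, 40 → max 110
Smallest max regret = 110 → Value.

Value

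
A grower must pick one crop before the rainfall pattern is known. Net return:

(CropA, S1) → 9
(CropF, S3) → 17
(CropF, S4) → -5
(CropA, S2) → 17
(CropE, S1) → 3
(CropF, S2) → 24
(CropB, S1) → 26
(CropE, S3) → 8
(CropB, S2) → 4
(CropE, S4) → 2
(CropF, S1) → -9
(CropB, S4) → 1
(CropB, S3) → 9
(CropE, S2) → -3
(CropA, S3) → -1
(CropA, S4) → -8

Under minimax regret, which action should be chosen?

Column bests: S1=26, S2=24, S3=17, S4=2.
CropE regrets: 23, 27, 9, 0 → max 27
CropF regrets: 35, 0, 0, 7 → max 35
CropB regrets: 0, 20, 8, 1 → max 20
CropA regrets: 17, 7, 18, 10 → max 18
Smallest max regret = 18 → CropA.

CropA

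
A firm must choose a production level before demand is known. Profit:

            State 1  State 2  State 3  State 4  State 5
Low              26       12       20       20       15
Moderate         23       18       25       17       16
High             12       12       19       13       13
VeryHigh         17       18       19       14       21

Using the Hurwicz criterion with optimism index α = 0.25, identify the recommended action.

Moderate

Low: 0.25·26 + 0.75·12 = 15.5
Moderate: 0.25·25 + 0.75·16 = 18.25
High: 0.25·19 + 0.75·12 = 13.75
VeryHigh: 0.25·21 + 0.75·14 = 15.75
Highest Hurwicz score = 18.25 → Moderate.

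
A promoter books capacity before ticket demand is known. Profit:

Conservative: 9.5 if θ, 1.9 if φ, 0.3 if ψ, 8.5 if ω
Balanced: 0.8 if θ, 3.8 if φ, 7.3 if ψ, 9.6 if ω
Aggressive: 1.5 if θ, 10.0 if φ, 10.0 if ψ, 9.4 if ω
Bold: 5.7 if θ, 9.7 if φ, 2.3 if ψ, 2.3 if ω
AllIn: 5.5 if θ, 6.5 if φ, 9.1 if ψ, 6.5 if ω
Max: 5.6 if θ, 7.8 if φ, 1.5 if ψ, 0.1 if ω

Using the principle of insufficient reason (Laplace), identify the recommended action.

Row averages: Conservative=5.05, Balanced=5.375, Aggressive=7.725, Bold=5, AllIn=6.9, Max=3.75
Highest average = 7.725 → Aggressive.

Aggressive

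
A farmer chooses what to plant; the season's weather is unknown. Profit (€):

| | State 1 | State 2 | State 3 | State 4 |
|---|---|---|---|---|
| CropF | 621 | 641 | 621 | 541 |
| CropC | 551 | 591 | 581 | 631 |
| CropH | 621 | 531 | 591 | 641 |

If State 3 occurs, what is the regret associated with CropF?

Best payoff under State 3 is 621.
Regret = 621 − 621 = 0.

0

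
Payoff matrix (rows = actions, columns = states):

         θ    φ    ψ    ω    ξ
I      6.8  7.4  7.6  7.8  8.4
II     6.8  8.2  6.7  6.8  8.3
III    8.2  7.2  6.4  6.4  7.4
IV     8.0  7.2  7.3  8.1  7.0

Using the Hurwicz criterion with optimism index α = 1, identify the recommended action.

I: 1·8.4 + 0·6.8 = 8.4
II: 1·8.3 + 0·6.7 = 8.3
III: 1·8.2 + 0·6.4 = 8.2
IV: 1·8.1 + 0·7.0 = 8.1
Highest Hurwicz score = 8.4 → I.

I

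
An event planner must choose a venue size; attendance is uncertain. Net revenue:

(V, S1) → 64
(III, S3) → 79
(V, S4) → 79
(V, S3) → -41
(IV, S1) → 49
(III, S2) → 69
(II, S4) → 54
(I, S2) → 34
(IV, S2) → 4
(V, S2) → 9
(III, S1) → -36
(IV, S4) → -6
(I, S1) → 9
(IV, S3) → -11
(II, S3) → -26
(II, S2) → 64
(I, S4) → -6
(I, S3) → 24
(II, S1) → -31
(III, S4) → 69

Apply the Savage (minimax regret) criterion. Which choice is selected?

Column bests: S1=64, S2=69, S3=79, S4=79.
I regrets: 55, 35, 55, 85 → max 85
II regrets: 95, 5, 105, 25 → max 105
III regrets: 100, 0, 0, 10 → max 100
IV regrets: 15, 65, 90, 85 → max 90
V regrets: 0, 60, 120, 0 → max 120
Smallest max regret = 85 → I.

I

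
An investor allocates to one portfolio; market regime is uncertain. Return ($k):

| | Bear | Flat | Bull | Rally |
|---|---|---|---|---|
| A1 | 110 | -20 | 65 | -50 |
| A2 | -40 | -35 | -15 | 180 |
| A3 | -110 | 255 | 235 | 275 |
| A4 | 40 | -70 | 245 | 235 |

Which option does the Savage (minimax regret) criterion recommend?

Column bests: Bear=110, Flat=255, Bull=245, Rally=275.
A1 regrets: 0, 275, 180, 325 → max 325
A2 regrets: 150, 290, 260, 95 → max 290
A3 regrets: 220, 0, 10, 0 → max 220
A4 regrets: 70, 325, 0, 40 → max 325
Smallest max regret = 220 → A3.

A3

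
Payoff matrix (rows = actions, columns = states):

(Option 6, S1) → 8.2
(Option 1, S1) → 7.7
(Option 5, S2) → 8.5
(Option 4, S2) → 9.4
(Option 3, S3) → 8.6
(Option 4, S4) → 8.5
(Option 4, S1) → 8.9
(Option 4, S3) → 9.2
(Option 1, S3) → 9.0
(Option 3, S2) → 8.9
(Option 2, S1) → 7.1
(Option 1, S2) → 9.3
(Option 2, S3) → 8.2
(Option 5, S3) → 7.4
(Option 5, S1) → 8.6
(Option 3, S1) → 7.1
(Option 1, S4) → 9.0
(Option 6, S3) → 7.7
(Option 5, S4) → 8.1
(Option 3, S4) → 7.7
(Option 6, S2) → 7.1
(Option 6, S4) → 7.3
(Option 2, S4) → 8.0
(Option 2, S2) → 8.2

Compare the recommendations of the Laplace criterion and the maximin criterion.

Row averages: Option 1=8.75, Option 2=7.875, Option 3=8.075, Option 4=9, Option 5=8.15, Option 6=7.575
Highest average = 9 → Option 4.
Row minima: Option 1=7.7, Option 2=7.1, Option 3=7.1, Option 4=8.5, Option 5=7.4, Option 6=7.1
Best worst-case = 8.5 → Option 4.

laplace → Option 4; maximin → Option 4 (agree)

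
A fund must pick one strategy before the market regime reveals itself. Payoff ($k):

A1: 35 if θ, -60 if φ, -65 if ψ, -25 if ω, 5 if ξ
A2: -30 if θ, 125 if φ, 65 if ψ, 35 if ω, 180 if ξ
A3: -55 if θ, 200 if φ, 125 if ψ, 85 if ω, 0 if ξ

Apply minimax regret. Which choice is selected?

Column bests: θ=35, φ=200, ψ=125, ω=85, ξ=180.
A1 regrets: 0, 260, 190, 110, 175 → max 260
A2 regrets: 65, 75, 60, 50, 0 → max 75
A3 regrets: 90, 0, 0, 0, 180 → max 180
Smallest max regret = 75 → A2.

A2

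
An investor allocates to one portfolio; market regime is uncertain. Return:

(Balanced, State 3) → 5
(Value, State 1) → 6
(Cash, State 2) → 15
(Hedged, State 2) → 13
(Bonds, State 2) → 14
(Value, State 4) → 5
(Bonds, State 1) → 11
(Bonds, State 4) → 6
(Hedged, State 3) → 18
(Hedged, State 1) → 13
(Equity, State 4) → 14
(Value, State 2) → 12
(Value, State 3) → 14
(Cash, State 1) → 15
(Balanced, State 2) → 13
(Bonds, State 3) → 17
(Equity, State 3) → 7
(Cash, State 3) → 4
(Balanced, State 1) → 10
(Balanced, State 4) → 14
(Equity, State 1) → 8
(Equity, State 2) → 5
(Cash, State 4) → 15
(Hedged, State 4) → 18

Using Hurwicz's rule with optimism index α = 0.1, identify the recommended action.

Cash: 0.1·15 + 0.9·4 = 5.1
Balanced: 0.1·14 + 0.9·5 = 5.9
Equity: 0.1·14 + 0.9·5 = 5.9
Value: 0.1·14 + 0.9·5 = 5.9
Hedged: 0.1·18 + 0.9·13 = 13.5
Bonds: 0.1·17 + 0.9·6 = 7.1
Highest Hurwicz score = 13.5 → Hedged.

Hedged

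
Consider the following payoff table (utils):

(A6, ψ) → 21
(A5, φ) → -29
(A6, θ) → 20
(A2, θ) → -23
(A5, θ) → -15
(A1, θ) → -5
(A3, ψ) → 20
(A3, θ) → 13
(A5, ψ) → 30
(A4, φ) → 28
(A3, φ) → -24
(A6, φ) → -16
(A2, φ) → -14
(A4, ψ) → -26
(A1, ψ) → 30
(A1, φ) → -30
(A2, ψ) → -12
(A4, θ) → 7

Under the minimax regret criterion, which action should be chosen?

Column bests: θ=20, φ=28, ψ=30.
A1 regrets: 25, 58, 0 → max 58
A2 regrets: 43, 42, 42 → max 43
A3 regrets: 7, 52, 10 → max 52
A4 regrets: 13, 0, 56 → max 56
A5 regrets: 35, 57, 0 → max 57
A6 regrets: 0, 44, 9 → max 44
Smallest max regret = 43 → A2.

A2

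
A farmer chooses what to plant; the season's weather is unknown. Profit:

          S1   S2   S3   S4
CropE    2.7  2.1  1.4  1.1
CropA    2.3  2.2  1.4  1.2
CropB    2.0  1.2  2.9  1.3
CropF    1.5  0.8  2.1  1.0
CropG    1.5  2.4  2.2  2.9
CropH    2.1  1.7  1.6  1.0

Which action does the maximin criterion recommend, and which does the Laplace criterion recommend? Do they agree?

Row minima: CropE=1.1, CropA=1.2, CropB=1.2, CropF=0.8, CropG=1.5, CropH=1.0
Best worst-case = 1.5 → CropG.
Row averages: CropE=1.825, CropA=1.775, CropB=1.85, CropF=1.35, CropG=2.25, CropH=1.6
Highest average = 2.25 → CropG.

maximin → CropG; laplace → CropG (agree)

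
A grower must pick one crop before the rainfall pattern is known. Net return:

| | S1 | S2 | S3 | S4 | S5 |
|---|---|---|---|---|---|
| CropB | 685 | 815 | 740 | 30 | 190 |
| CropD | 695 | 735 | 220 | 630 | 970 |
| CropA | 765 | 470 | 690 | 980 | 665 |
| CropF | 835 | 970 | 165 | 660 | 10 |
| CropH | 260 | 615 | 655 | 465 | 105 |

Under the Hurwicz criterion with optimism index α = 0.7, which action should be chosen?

CropB: 0.7·815 + 0.3·30 = 579.5
CropD: 0.7·970 + 0.3·220 = 745
CropA: 0.7·980 + 0.3·470 = 827
CropF: 0.7·970 + 0.3·10 = 682
CropH: 0.7·655 + 0.3·105 = 490
Highest Hurwicz score = 827 → CropA.

CropA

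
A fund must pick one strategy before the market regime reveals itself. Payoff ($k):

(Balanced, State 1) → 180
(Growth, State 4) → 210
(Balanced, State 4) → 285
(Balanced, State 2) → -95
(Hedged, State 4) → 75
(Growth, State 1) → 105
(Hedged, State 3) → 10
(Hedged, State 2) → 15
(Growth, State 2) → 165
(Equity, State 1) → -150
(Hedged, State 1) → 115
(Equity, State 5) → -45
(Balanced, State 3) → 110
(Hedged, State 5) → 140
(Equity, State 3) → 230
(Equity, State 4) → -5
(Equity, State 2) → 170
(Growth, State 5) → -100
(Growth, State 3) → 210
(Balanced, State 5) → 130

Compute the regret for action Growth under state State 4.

75

Best payoff under State 4 is 285.
Regret = 285 − 210 = 75.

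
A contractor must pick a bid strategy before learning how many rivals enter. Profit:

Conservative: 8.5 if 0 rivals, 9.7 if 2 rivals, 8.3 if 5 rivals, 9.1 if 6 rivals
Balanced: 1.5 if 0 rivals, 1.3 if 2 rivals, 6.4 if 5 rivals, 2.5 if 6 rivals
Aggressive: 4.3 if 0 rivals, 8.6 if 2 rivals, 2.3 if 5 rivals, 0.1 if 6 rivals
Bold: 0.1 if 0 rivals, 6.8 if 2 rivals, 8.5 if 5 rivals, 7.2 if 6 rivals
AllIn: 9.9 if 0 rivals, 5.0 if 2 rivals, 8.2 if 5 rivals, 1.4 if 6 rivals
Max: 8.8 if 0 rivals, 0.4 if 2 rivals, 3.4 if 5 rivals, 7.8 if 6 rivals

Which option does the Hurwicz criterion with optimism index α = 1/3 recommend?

Conservative: 1/3·9.7 + 2/3·8.3 = 263/30
Balanced: 1/3·6.4 + 2/3·1.3 = 3
Aggressive: 1/3·8.6 + 2/3·0.1 = 44/15
Bold: 1/3·8.5 + 2/3·0.1 = 2.9
AllIn: 1/3·9.9 + 2/3·1.4 = 127/30
Max: 1/3·8.8 + 2/3·0.4 = 3.2
Highest Hurwicz score = 263/30 → Conservative.

Conservative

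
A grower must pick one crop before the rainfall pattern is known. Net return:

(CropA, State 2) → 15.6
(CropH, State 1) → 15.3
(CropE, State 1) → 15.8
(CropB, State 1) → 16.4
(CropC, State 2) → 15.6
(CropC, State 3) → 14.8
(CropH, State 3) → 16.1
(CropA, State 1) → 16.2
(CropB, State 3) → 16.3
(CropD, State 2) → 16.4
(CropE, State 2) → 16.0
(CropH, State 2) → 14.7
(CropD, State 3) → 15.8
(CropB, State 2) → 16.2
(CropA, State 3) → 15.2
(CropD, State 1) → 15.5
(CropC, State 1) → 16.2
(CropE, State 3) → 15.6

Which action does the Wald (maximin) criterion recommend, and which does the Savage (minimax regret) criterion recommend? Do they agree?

maximin → CropB; minimax regret → CropB (agree)

Row minima: CropC=14.8, CropD=15.5, CropH=14.7, CropB=16.2, CropE=15.6, CropA=15.2
Best worst-case = 16.2 → CropB.
Column bests: State 1=16.4, State 2=16.4, State 3=16.3.
CropC regrets: 0.2, 0.8, 1.5 → max 1.5
CropD regrets: 0.9, 0.0, 0.5 → max 0.9
CropH regrets: 1.1, 1.7, 0.2 → max 1.7
CropB regrets: 0.0, 0.2, 0.0 → max 0.2
CropE regrets: 0.6, 0.4, 0.7 → max 0.7
CropA regrets: 0.2, 0.8, 1.1 → max 1.1
Smallest max regret = 0.2 → CropB.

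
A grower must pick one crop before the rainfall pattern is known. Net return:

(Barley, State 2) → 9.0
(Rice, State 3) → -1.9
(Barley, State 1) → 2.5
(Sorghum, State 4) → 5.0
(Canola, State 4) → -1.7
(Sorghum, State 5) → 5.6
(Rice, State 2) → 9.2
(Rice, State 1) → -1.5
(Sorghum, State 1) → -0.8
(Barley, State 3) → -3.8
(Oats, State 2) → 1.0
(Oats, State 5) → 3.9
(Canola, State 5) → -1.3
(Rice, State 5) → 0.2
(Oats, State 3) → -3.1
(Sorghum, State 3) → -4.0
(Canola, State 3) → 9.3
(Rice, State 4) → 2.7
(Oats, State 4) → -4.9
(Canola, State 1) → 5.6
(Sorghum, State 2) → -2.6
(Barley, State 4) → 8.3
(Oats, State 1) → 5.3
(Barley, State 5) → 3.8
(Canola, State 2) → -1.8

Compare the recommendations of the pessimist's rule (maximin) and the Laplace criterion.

maximin → Canola; laplace → Barley (disagree)

Row minima: Rice=-1.9, Sorghum=-4.0, Barley=-3.8, Canola=-1.8, Oats=-4.9
Best worst-case = -1.8 → Canola.
Row averages: Rice=1.74, Sorghum=0.64, Barley=3.96, Canola=2.02, Oats=0.44
Highest average = 3.96 → Barley.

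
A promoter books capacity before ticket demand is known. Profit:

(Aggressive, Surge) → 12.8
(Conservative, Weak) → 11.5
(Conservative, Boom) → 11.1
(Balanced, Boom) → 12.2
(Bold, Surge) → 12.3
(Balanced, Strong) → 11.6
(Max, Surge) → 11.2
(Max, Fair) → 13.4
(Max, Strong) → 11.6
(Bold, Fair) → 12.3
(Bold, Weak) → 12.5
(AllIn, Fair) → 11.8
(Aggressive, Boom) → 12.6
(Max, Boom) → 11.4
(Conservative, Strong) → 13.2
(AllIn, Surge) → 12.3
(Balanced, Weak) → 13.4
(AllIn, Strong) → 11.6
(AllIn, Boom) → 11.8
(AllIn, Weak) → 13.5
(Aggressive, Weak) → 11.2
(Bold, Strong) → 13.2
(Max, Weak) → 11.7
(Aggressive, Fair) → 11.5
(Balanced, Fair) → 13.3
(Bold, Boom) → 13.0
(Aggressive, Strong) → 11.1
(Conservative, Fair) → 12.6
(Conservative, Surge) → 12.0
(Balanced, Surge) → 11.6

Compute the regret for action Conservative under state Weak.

2.0

Best payoff under Weak is 13.5.
Regret = 13.5 − 11.5 = 2.0.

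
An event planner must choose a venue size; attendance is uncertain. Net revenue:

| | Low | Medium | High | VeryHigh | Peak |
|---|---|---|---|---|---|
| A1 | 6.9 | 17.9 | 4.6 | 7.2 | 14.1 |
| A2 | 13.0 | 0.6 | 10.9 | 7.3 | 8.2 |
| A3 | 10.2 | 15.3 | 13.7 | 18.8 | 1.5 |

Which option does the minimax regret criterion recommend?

Column bests: Low=13.0, Medium=17.9, High=13.7, VeryHigh=18.8, Peak=14.1.
A1 regrets: 6.1, 0.0, 9.1, 11.6, 0.0 → max 11.6
A2 regrets: 0.0, 17.3, 2.8, 11.5, 5.9 → max 17.3
A3 regrets: 2.8, 2.6, 0.0, 0.0, 12.6 → max 12.6
Smallest max regret = 11.6 → A1.

A1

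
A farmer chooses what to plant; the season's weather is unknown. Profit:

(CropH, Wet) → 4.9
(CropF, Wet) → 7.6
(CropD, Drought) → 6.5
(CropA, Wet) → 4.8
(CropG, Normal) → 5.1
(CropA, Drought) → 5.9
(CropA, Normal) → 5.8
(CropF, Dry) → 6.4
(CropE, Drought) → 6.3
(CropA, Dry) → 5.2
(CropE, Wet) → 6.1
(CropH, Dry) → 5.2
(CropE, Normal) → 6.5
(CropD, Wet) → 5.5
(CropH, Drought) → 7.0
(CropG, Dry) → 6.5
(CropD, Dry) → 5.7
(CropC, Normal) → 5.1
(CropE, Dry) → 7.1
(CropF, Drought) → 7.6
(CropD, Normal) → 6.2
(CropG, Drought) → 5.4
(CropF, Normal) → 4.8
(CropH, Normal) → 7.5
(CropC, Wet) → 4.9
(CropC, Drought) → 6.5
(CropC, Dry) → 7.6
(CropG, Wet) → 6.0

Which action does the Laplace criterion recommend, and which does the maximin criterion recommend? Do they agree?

Row averages: CropF=6.6, CropE=6.5, CropA=5.425, CropH=6.15, CropD=5.975, CropC=6.025, CropG=5.75
Highest average = 6.6 → CropF.
Row minima: CropF=4.8, CropE=6.1, CropA=4.8, CropH=4.9, CropD=5.5, CropC=4.9, CropG=5.1
Best worst-case = 6.1 → CropE.

laplace → CropF; maximin → CropE (disagree)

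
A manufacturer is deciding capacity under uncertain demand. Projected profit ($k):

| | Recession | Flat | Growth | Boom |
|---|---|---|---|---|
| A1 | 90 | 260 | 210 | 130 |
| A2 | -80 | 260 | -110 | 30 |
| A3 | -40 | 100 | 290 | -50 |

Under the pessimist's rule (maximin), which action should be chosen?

Row minima: A1=90, A2=-110, A3=-50
Best worst-case = 90 → A1.

A1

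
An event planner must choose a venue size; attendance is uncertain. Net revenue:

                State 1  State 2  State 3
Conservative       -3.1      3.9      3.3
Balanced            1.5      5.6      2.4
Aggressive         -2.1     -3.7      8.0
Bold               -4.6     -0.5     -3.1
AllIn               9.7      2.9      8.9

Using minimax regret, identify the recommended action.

Column bests: State 1=9.7, State 2=5.6, State 3=8.9.
Conservative regrets: 12.8, 1.7, 5.6 → max 12.8
Balanced regrets: 8.2, 0.0, 6.5 → max 8.2
Aggressive regrets: 11.8, 9.3, 0.9 → max 11.8
Bold regrets: 14.3, 6.1, 12.0 → max 14.3
AllIn regrets: 0.0, 2.7, 0.0 → max 2.7
Smallest max regret = 2.7 → AllIn.

AllIn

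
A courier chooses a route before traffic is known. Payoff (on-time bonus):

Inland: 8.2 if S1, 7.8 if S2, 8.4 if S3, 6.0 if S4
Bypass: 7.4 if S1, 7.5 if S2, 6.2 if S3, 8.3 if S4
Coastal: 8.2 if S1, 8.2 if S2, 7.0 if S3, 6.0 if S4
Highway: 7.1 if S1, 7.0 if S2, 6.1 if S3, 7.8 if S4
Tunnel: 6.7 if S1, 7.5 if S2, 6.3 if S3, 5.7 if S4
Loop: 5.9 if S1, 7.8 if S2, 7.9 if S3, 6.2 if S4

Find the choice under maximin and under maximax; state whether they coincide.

maximin → Bypass; maximax → Inland (disagree)

Row minima: Inland=6.0, Bypass=6.2, Coastal=6.0, Highway=6.1, Tunnel=5.7, Loop=5.9
Best worst-case = 6.2 → Bypass.
Row maxima: Inland=8.4, Bypass=8.3, Coastal=8.2, Highway=7.8, Tunnel=7.5, Loop=7.9
Best best-case = 8.4 → Inland.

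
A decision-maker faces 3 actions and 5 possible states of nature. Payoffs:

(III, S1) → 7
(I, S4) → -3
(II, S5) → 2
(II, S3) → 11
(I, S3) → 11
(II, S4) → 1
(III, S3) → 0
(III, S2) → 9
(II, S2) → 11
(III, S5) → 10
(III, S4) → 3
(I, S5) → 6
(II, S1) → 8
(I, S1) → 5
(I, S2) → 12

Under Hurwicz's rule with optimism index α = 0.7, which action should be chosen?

II

I: 0.7·12 + 0.3·(-3) = 7.5
II: 0.7·11 + 0.3·1 = 8
III: 0.7·10 + 0.3·0 = 7
Highest Hurwicz score = 8 → II.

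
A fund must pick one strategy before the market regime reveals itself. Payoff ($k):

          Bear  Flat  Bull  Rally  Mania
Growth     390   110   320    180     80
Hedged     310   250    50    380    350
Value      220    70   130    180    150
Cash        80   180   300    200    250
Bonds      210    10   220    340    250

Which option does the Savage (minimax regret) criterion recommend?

Value

Column bests: Bear=390, Flat=250, Bull=320, Rally=380, Mania=350.
Growth regrets: 0, 140, 0, 200, 270 → max 270
Hedged regrets: 80, 0, 270, 0, 0 → max 270
Value regrets: 170, 180, 190, 200, 200 → max 200
Cash regrets: 310, 70, 20, 180, 100 → max 310
Bonds regrets: 180, 240, 100, 40, 100 → max 240
Smallest max regret = 200 → Value.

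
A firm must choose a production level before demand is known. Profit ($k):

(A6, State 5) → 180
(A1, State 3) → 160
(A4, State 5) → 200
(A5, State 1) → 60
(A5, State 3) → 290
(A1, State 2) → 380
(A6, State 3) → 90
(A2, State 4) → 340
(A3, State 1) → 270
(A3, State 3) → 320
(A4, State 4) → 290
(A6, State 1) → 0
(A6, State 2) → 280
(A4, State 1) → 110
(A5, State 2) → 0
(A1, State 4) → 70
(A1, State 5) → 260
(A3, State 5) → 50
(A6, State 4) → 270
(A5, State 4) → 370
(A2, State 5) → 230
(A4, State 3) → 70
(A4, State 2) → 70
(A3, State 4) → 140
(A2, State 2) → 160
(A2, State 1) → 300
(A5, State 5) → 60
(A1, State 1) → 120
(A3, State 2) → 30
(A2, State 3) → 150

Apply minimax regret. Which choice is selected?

A2

Column bests: State 1=300, State 2=380, State 3=320, State 4=370, State 5=260.
A1 regrets: 180, 0, 160, 300, 0 → max 300
A2 regrets: 0, 220, 170, 30, 30 → max 220
A3 regrets: 30, 350, 0, 230, 210 → max 350
A4 regrets: 190, 310, 250, 80, 60 → max 310
A5 regrets: 240, 380, 30, 0, 200 → max 380
A6 regrets: 300, 100, 230, 100, 80 → max 300
Smallest max regret = 220 → A2.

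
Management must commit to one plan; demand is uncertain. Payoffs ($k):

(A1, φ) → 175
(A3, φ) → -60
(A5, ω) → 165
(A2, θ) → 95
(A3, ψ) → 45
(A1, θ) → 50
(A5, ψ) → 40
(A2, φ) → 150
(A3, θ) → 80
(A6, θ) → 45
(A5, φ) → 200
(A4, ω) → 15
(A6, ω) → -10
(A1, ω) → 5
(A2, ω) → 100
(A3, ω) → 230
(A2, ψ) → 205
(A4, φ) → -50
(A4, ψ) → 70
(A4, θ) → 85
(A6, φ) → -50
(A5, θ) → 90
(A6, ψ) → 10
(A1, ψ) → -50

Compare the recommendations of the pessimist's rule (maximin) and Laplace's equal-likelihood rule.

Row minima: A1=-50, A2=95, A3=-60, A4=-50, A5=40, A6=-50
Best worst-case = 95 → A2.
Row averages: A1=45, A2=137.5, A3=73.75, A4=30, A5=123.75, A6=-1.25
Highest average = 137.5 → A2.

maximin → A2; laplace → A2 (agree)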